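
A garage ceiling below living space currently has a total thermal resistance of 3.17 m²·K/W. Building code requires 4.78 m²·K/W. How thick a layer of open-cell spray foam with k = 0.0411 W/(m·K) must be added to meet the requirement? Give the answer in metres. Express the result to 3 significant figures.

0.0662 m

ΔR = 4.78 − 3.17 = 1.61 m²·K/W
L = ΔR × k = 1.61 × 0.0411 = 0.06617 m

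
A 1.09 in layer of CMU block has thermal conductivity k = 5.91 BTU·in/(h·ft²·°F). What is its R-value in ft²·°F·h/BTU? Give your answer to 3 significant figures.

0.184 ft²·°F·h/BTU

R = L/k = 1.09/5.91 = 0.1844 ft²·°F·h/BTU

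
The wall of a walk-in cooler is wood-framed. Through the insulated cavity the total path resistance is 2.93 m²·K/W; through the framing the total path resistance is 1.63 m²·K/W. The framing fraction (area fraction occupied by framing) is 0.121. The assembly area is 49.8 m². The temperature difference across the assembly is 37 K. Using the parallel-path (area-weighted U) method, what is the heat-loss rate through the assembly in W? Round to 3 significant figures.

U_eff = 0.879/2.93 + 0.121/1.63 = 0.3 + 0.07423 = 0.3742
R_eff = 1/U_eff = 2.672 m²·K/W
Q = 49.8 × 37 / 2.672 = 689.6 W

690 W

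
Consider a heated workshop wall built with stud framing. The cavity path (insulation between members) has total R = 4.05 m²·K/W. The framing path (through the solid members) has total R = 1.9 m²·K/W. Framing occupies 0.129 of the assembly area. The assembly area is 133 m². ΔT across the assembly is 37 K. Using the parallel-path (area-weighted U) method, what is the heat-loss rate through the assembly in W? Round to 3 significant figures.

U_eff = 0.871/4.05 + 0.129/1.9 = 0.2151 + 0.06789 = 0.283
R_eff = 1/U_eff = 3.534 m²·K/W
Q = 133 × 37 / 3.534 = 1392 W

1390 W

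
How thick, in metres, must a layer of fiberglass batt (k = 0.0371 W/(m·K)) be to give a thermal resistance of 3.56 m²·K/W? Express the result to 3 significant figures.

L = R·k = 3.56 × 0.0371 = 0.1321 m

0.132 m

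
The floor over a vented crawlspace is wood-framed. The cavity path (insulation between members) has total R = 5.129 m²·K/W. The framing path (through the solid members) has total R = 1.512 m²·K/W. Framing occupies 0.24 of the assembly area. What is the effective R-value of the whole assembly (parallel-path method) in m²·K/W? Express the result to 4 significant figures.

U_eff = 0.76/5.129 + 0.24/1.512 = 0.14818 + 0.15873 = 0.30691
R_eff = 1/U_eff = 3.2583 m²·K/W

3.258 m²·K/W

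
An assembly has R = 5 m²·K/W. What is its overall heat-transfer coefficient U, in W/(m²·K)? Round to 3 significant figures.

U = 1/R = 1/5 = 0.2

0.200 W/(m²·K)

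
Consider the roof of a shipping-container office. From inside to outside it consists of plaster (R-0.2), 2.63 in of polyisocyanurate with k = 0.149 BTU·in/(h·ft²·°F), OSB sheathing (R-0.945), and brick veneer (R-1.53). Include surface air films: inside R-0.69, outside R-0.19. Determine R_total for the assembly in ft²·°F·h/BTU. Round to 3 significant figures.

21.2 ft²·°F·h/BTU

2.63/0.149 = 17.65
R_total = 0.69 + 0.2 + 17.65 + 0.945 + 1.53 + 0.19 = 21.21 ft²·°F·h/BTU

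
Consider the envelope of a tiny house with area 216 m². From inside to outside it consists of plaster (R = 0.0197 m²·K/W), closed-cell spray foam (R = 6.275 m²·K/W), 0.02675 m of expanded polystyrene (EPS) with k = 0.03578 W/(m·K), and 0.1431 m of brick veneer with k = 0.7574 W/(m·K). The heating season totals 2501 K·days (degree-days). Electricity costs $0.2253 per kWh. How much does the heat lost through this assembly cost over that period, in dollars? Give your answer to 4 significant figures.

403.9 dollars

0.02675/0.03578 = 0.74762
0.1431/0.7574 = 0.18894
R_total = 0.0197 + 6.275 + 0.74762 + 0.18894 = 7.2313 m²·K/W
E = A × HDD × 24 / R / 1000 = 216 × 2501 × 24 / 7.2313 / 1000 = 1792.9 kWh
Cost = 1792.9 × 0.2253 = $403.95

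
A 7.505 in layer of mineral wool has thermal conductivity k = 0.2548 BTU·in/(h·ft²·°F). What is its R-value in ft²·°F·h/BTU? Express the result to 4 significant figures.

R = L/k = 7.505/0.2548 = 29.454 ft²·°F·h/BTU

29.45 ft²·°F·h/BTU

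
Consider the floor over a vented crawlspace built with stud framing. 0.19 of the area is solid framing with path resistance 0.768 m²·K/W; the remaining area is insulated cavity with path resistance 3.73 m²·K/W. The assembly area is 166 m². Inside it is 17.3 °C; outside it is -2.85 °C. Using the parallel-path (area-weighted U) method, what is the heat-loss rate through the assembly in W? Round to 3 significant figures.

U_eff = 0.81/3.73 + 0.19/0.768 = 0.2172 + 0.2474 = 0.4646
R_eff = 1/U_eff = 2.153 m²·K/W
Q = 166 × (17.3 − (-2.85)) / 2.153 = 1554 W

1550 W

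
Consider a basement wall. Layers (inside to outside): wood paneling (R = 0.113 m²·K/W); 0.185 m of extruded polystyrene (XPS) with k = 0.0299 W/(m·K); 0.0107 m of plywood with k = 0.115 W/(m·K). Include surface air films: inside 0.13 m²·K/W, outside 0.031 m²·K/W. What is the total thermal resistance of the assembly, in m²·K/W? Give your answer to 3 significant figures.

0.185/0.0299 = 6.187
0.0107/0.115 = 0.09304
R_total = 0.13 + 0.113 + 6.187 + 0.09304 + 0.031 = 6.554 m²·K/W

6.55 m²·K/W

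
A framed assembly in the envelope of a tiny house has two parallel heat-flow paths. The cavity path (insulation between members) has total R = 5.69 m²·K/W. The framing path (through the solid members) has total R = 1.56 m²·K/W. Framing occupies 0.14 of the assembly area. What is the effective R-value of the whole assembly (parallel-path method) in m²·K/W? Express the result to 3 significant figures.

4.15 m²·K/W

U_eff = 0.86/5.69 + 0.14/1.56 = 0.1511 + 0.08974 = 0.2409
R_eff = 1/U_eff = 4.151 m²·K/W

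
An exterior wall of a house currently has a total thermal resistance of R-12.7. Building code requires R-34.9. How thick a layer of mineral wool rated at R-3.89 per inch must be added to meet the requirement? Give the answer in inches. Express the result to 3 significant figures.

5.71 in

ΔR = 34.9 − 12.7 = 22.2 ft²·°F·h/BTU
L = ΔR / (R/in) = 22.2/3.89 = 5.707 in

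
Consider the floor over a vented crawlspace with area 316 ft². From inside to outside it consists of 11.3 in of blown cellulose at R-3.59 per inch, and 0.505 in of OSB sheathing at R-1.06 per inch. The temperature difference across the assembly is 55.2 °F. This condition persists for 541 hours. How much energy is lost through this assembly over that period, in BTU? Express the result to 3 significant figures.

11.3 × 3.59 = 40.57
0.505 × 1.06 = 0.5353
R_total = 40.57 + 0.5353 = 41.1 ft²·°F·h/BTU
Q = 316 × 55.2 / 41.1 = 424.4 BTU/h
E = 424.4 × 541 = 229600 BTU

230000 BTU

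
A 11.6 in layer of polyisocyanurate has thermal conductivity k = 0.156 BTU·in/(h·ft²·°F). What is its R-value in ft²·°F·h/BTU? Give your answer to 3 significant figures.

R = L/k = 11.6/0.156 = 74.36 ft²·°F·h/BTU

74.4 ft²·°F·h/BTU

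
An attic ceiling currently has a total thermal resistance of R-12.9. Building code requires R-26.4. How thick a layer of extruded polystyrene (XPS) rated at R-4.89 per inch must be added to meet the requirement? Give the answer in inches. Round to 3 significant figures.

ΔR = 26.4 − 12.9 = 13.5 ft²·°F·h/BTU
L = ΔR / (R/in) = 13.5/4.89 = 2.761 in

2.76 in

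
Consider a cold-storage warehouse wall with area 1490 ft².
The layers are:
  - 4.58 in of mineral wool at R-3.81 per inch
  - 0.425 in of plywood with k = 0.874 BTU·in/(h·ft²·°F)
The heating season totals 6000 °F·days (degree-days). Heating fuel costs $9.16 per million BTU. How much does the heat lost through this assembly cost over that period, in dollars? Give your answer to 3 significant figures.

4.58 × 3.81 = 17.45
0.425/0.874 = 0.4863
R_total = 17.45 + 0.4863 = 17.94 ft²·°F·h/BTU
E = A × HDD × 24 / R = 1490 × 6000 × 24 / 17.94 = 11960000 BTU
Cost = 11960000/10⁶ × 9.16 = $109.6

110 dollars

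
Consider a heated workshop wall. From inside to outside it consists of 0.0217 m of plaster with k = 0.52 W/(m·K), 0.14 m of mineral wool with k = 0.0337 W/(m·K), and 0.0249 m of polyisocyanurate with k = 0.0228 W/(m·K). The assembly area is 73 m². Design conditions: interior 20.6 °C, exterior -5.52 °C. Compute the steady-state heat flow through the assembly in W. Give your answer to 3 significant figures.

0.0217/0.52 = 0.04173
0.14/0.0337 = 4.154
0.0249/0.0228 = 1.092
R_total = 0.04173 + 4.154 + 1.092 = 5.288 m²·K/W
Q = A·ΔT/R = 73 × (20.6 − (-5.52)) / 5.288 = 360.6 W

361 W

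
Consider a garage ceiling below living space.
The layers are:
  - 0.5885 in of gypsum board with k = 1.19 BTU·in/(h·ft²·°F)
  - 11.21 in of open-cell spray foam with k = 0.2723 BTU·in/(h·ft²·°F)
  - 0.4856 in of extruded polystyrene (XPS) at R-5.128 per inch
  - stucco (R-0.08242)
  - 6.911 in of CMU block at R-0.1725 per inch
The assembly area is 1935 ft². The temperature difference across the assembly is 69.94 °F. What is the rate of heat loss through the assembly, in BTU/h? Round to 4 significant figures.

2979 BTU/h

0.5885/1.19 = 0.49454
11.21/0.2723 = 41.168
0.4856 × 5.128 = 2.4902
6.911 × 0.1725 = 1.1921
R_total = 0.49454 + 41.168 + 2.4902 + 0.08242 + 1.1921 = 45.427 ft²·°F·h/BTU
Q = A·ΔT/R = 1935 × 69.94 / 45.427 = 2979.1 BTU/h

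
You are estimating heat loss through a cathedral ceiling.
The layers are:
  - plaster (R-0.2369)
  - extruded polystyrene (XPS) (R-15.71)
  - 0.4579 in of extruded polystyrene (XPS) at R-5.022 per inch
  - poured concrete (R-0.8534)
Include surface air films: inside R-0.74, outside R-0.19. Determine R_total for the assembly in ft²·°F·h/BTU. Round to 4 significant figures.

20.03 ft²·°F·h/BTU

0.4579 × 5.022 = 2.2996
R_total = 0.74 + 0.2369 + 15.71 + 2.2996 + 0.8534 + 0.19 = 20.03 ft²·°F·h/BTU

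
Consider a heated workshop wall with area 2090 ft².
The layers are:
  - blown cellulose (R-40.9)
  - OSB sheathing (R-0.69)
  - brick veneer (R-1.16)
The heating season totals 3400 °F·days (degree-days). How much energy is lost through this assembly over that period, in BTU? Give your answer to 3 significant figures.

R_total = 40.9 + 0.69 + 1.16 = 42.75 ft²·°F·h/BTU
E = A × HDD × 24 / R = 2090 × 3400 × 24 / 42.75 = 3989000 BTU

3990000 BTU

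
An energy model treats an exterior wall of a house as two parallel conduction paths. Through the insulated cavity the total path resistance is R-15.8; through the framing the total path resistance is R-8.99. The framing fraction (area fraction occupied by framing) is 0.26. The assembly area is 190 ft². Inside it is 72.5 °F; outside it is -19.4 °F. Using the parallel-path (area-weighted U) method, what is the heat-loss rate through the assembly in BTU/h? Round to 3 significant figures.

U_eff = 0.74/15.8 + 0.26/8.99 = 0.04684 + 0.02892 = 0.07576
R_eff = 1/U_eff = 13.2 ft²·°F·h/BTU
Q = 190 × (72.5 − (-19.4)) / 13.2 = 1323 BTU/h

1320 BTU/h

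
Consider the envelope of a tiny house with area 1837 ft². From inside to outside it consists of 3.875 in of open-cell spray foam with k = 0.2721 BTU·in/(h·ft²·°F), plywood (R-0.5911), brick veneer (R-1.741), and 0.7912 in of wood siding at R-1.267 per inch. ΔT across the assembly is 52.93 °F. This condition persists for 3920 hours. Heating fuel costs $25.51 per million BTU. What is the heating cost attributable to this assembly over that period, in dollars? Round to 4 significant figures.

553.2 dollars

3.875/0.2721 = 14.241
0.7912 × 1.267 = 1.0025
R_total = 14.241 + 0.5911 + 1.741 + 1.0025 = 17.576 ft²·°F·h/BTU
Q = 1837 × 52.93 / 17.576 = 5532.2 BTU/h
E = 5532.2 × 3920 = 21686000 BTU
Cost = 21686000/10⁶ × 25.51 = $553.22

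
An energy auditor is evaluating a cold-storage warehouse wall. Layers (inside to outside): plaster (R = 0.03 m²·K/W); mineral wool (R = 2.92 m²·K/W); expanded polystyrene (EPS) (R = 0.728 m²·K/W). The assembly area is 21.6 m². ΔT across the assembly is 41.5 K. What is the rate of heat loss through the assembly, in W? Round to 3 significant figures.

244 W

R_total = 0.03 + 2.92 + 0.728 = 3.678 m²·K/W
Q = A·ΔT/R = 21.6 × 41.5 / 3.678 = 243.7 W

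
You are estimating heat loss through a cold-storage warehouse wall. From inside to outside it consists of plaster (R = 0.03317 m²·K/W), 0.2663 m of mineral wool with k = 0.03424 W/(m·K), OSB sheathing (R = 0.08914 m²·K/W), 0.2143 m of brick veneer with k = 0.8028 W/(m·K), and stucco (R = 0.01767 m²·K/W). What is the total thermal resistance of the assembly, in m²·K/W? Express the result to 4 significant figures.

0.2663/0.03424 = 7.7775
0.2143/0.8028 = 0.26694
R_total = 0.03317 + 7.7775 + 0.08914 + 0.26694 + 0.01767 = 8.1844 m²·K/W

8.184 m²·K/W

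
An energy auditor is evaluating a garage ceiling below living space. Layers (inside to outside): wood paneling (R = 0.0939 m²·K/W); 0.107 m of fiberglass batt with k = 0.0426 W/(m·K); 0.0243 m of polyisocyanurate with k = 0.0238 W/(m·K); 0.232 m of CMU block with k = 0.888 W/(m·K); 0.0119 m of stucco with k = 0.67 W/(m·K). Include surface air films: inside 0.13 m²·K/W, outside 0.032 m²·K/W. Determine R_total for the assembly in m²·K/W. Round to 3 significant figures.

0.107/0.0426 = 2.512
0.0243/0.0238 = 1.021
0.232/0.888 = 0.2613
0.0119/0.67 = 0.01776
R_total = 0.13 + 0.0939 + 2.512 + 1.021 + 0.2613 + 0.01776 + 0.032 = 4.068 m²·K/W

4.07 m²·K/W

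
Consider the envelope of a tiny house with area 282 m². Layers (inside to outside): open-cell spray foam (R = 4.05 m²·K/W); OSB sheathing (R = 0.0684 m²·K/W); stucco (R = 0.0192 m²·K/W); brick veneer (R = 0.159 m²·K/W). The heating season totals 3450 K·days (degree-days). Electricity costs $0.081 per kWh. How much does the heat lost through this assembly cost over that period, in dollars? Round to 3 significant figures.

R_total = 4.05 + 0.0684 + 0.0192 + 0.159 = 4.297 m²·K/W
E = A × HDD × 24 / R / 1000 = 282 × 3450 × 24 / 4.297 / 1000 = 5434 kWh
Cost = 5434 × 0.081 = $440.2

440 dollars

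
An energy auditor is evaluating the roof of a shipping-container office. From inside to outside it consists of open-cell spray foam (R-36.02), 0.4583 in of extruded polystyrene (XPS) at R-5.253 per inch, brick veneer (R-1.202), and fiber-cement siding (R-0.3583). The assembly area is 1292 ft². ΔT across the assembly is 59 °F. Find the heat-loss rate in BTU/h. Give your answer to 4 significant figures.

1906 BTU/h

0.4583 × 5.253 = 2.4074
R_total = 36.02 + 2.4074 + 1.202 + 0.3583 = 39.988 ft²·°F·h/BTU
Q = A·ΔT/R = 1292 × 59 / 39.988 = 1906.3 BTU/h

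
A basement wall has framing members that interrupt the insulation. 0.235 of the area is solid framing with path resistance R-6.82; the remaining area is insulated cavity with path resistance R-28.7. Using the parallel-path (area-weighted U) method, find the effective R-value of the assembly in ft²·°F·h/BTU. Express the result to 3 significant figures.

16.4 ft²·°F·h/BTU

U_eff = 0.765/28.7 + 0.235/6.82 = 0.02666 + 0.03446 = 0.06111
R_eff = 1/U_eff = 16.36 ft²·°F·h/BTU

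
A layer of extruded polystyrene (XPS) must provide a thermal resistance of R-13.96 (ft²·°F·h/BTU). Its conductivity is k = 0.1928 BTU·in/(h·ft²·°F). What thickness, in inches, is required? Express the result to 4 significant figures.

2.691 in

L = R × k = 13.96 × 0.1928 = 2.6915 in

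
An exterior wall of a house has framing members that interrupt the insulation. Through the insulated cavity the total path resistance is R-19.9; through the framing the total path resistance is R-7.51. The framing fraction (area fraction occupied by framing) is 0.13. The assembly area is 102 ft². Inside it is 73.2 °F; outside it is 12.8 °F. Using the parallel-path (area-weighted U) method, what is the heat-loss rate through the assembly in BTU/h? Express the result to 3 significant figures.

376 BTU/h

U_eff = 0.87/19.9 + 0.13/7.51 = 0.04372 + 0.01731 = 0.06103
R_eff = 1/U_eff = 16.39 ft²·°F·h/BTU
Q = 102 × (73.2 − 12.8) / 16.39 = 376 BTU/h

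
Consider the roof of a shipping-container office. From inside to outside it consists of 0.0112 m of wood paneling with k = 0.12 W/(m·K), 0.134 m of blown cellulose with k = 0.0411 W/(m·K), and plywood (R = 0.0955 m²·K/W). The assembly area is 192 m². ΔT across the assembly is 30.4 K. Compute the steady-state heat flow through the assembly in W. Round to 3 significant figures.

1690 W

0.0112/0.12 = 0.09333
0.134/0.0411 = 3.26
R_total = 0.09333 + 3.26 + 0.0955 = 3.449 m²·K/W
Q = A·ΔT/R = 192 × 30.4 / 3.449 = 1692 W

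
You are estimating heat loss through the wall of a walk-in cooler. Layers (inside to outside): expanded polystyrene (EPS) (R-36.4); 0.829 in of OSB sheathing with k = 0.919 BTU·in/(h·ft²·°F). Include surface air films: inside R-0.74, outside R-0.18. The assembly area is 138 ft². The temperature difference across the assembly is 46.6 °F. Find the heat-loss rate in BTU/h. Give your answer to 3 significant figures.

168 BTU/h

0.829/0.919 = 0.9021
R_total = 0.74 + 36.4 + 0.9021 + 0.18 = 38.22 ft²·°F·h/BTU
Q = A·ΔT/R = 138 × 46.6 / 38.22 = 168.2 BTU/h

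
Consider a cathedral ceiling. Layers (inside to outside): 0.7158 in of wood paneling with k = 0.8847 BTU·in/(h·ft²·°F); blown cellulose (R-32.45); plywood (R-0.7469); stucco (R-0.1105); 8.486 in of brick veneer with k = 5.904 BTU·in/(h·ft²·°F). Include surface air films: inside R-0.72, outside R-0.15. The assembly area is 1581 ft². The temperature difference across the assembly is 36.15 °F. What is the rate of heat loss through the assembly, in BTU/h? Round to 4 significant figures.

0.7158/0.8847 = 0.80909
8.486/5.904 = 1.4373
R_total = 0.72 + 0.80909 + 32.45 + 0.7469 + 0.1105 + 1.4373 + 0.15 = 36.424 ft²·°F·h/BTU
Q = A·ΔT/R = 1581 × 36.15 / 36.424 = 1569.1 BTU/h

1569 BTU/h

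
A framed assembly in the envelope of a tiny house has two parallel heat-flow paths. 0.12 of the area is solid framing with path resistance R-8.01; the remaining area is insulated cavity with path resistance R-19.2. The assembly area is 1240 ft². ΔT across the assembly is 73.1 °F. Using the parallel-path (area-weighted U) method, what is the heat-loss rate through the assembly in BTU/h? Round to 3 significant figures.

5510 BTU/h

U_eff = 0.88/19.2 + 0.12/8.01 = 0.04583 + 0.01498 = 0.06081
R_eff = 1/U_eff = 16.44 ft²·°F·h/BTU
Q = 1240 × 73.1 / 16.44 = 5512 BTU/h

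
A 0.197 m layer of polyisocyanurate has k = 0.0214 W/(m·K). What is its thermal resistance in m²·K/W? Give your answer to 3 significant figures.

9.21 m²·K/W

R = L/k = 0.197/0.0214 = 9.206 m²·K/W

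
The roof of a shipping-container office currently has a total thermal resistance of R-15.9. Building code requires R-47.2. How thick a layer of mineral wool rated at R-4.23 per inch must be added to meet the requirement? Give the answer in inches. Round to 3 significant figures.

7.40 in

ΔR = 47.2 − 15.9 = 31.3 ft²·°F·h/BTU
L = ΔR / (R/in) = 31.3/4.23 = 7.4 in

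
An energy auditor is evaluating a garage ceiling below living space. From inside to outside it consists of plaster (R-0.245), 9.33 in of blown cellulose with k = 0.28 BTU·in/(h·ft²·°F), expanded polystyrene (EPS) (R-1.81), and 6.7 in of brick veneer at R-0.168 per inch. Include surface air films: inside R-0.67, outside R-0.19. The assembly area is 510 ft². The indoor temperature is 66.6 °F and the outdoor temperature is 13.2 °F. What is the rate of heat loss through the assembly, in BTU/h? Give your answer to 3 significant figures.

729 BTU/h

9.33/0.28 = 33.32
6.7 × 0.168 = 1.126
R_total = 0.67 + 0.245 + 33.32 + 1.81 + 1.126 + 0.19 = 37.36 ft²·°F·h/BTU
Q = A·ΔT/R = 510 × (66.6 − 13.2) / 37.36 = 728.9 BTU/h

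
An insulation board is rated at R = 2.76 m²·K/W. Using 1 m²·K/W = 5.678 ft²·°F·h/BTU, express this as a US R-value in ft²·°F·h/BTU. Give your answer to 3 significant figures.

15.7 ft²·°F·h/BTU

R_US = 2.76 × 5.678 = 15.67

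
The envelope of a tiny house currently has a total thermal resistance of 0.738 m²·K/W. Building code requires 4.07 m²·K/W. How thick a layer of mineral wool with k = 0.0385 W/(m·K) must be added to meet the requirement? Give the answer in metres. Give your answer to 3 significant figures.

0.128 m

ΔR = 4.07 − 0.738 = 3.332 m²·K/W
L = ΔR × k = 3.332 × 0.0385 = 0.1283 m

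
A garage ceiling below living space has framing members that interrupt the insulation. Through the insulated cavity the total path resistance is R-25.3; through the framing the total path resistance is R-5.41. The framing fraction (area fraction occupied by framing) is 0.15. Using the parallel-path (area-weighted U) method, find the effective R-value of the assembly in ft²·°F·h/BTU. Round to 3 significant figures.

16.3 ft²·°F·h/BTU

U_eff = 0.85/25.3 + 0.15/5.41 = 0.0336 + 0.02773 = 0.06132
R_eff = 1/U_eff = 16.31 ft²·°F·h/BTU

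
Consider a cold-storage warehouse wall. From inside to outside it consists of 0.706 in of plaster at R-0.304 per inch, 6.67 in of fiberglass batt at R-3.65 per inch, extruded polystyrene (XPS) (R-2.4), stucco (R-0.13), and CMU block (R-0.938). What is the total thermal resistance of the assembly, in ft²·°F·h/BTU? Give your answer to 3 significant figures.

0.706 × 0.304 = 0.2146
6.67 × 3.65 = 24.35
R_total = 0.2146 + 24.35 + 2.4 + 0.13 + 0.938 = 28.03 ft²·°F·h/BTU

28.0 ft²·°F·h/BTU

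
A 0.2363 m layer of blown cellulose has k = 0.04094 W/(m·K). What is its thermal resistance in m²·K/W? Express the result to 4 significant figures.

R = L/k = 0.2363/0.04094 = 5.7719 m²·K/W

5.772 m²·K/W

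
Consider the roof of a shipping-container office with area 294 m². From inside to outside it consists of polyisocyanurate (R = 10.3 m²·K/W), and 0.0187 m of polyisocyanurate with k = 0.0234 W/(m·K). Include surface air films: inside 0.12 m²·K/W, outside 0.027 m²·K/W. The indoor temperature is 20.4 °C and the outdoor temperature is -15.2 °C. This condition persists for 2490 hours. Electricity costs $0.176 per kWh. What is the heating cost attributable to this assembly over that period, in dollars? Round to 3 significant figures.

408 dollars

0.0187/0.0234 = 0.7991
R_total = 0.12 + 10.3 + 0.7991 + 0.027 = 11.25 m²·K/W
Q = 294 × (20.4 − (-15.2)) / 11.25 = 930.7 W
E = 930.7 W × 2490 h / 1000 = 2317 kWh
Cost = 2317 × 0.176 = $407.9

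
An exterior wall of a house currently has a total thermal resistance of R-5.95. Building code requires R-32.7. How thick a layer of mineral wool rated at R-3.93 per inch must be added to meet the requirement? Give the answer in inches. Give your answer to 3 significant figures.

ΔR = 32.7 − 5.95 = 26.75 ft²·°F·h/BTU
L = ΔR / (R/in) = 26.75/3.93 = 6.807 in

6.81 in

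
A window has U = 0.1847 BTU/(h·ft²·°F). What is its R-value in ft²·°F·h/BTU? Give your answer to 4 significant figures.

5.414 ft²·°F·h/BTU

R = 1/U = 1/0.1847 = 5.4142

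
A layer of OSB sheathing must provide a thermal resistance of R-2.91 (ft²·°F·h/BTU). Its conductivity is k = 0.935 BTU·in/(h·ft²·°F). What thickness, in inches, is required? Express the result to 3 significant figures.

2.72 in

L = R × k = 2.91 × 0.935 = 2.721 in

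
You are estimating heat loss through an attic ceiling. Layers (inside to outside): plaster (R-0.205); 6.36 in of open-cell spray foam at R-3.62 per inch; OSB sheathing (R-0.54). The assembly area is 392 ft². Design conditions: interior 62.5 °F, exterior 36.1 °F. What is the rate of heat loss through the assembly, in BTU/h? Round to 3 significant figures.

6.36 × 3.62 = 23.02
R_total = 0.205 + 23.02 + 0.54 = 23.77 ft²·°F·h/BTU
Q = A·ΔT/R = 392 × (62.5 − 36.1) / 23.77 = 435.4 BTU/h

435 BTU/h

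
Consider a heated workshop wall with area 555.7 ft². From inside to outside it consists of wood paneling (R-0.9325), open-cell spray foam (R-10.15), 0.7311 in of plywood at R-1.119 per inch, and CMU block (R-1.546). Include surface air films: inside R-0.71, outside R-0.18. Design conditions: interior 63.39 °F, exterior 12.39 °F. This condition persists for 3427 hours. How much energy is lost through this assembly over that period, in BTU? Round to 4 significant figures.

6775000 BTU

0.7311 × 1.119 = 0.8181
R_total = 0.71 + 0.9325 + 10.15 + 0.8181 + 1.546 + 0.18 = 14.337 ft²·°F·h/BTU
Q = 555.7 × (63.39 − 12.39) / 14.337 = 1976.8 BTU/h
E = 1976.8 × 3427 = 6774500 BTU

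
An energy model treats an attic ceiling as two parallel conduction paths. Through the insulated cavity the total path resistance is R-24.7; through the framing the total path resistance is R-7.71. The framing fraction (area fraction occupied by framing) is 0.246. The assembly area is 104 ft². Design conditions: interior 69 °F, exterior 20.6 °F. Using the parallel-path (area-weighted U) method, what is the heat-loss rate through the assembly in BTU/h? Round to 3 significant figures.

314 BTU/h

U_eff = 0.754/24.7 + 0.246/7.71 = 0.03053 + 0.03191 = 0.06243
R_eff = 1/U_eff = 16.02 ft²·°F·h/BTU
Q = 104 × (69 − 20.6) / 16.02 = 314.3 BTU/h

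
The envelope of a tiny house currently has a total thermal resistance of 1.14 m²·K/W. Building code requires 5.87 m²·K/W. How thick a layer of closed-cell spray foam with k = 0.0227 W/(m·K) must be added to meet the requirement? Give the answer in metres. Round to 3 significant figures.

ΔR = 5.87 − 1.14 = 4.73 m²·K/W
L = ΔR × k = 4.73 × 0.0227 = 0.1074 m

0.107 m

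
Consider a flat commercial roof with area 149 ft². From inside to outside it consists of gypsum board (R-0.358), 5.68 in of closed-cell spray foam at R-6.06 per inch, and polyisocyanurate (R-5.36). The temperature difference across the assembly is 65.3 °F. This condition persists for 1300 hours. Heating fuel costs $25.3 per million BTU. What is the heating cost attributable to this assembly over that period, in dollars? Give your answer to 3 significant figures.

7.97 dollars

5.68 × 6.06 = 34.42
R_total = 0.358 + 34.42 + 5.36 = 40.14 ft²·°F·h/BTU
Q = 149 × 65.3 / 40.14 = 242.4 BTU/h
E = 242.4 × 1300 = 315100 BTU
Cost = 315100/10⁶ × 25.3 = $7.973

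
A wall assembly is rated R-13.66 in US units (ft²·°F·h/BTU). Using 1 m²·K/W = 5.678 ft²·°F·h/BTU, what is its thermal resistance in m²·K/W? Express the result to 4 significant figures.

R_SI = 13.66/5.678 = 2.4058

2.406 m²·K/W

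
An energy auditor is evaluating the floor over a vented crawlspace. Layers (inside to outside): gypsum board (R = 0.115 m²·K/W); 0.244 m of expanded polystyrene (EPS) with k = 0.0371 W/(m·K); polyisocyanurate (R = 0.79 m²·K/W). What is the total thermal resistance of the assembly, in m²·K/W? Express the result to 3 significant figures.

7.48 m²·K/W

0.244/0.0371 = 6.577
R_total = 0.115 + 6.577 + 0.79 = 7.482 m²·K/W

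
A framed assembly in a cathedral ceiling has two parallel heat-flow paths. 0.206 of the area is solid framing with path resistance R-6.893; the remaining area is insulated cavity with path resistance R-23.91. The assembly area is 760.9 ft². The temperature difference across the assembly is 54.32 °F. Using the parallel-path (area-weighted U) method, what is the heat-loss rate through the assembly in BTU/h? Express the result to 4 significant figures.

U_eff = 0.794/23.91 + 0.206/6.893 = 0.033208 + 0.029885 = 0.063093
R_eff = 1/U_eff = 15.85 ft²·°F·h/BTU
Q = 760.9 × 54.32 / 15.85 = 2607.8 BTU/h

2608 BTU/h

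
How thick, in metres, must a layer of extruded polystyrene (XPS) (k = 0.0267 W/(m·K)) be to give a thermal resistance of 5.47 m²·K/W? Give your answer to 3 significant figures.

0.146 m

L = R·k = 5.47 × 0.0267 = 0.146 m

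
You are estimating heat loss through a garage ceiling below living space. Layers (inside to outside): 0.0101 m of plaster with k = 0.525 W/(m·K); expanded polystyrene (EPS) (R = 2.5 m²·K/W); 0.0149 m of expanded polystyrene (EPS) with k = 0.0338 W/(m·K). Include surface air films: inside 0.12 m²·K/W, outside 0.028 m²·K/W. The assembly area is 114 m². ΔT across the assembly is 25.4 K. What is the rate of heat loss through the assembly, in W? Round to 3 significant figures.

0.0101/0.525 = 0.01924
0.0149/0.0338 = 0.4408
R_total = 0.12 + 0.01924 + 2.5 + 0.4408 + 0.028 = 3.108 m²·K/W
Q = A·ΔT/R = 114 × 25.4 / 3.108 = 931.6 W

932 W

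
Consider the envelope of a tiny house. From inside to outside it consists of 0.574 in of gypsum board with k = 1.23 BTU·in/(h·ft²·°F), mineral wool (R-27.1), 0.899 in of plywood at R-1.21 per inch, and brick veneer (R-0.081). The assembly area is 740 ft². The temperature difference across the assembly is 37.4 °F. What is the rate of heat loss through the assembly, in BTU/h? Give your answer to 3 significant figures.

963 BTU/h

0.574/1.23 = 0.4667
0.899 × 1.21 = 1.088
R_total = 0.4667 + 27.1 + 1.088 + 0.081 = 28.74 ft²·°F·h/BTU
Q = A·ΔT/R = 740 × 37.4 / 28.74 = 963.1 BTU/h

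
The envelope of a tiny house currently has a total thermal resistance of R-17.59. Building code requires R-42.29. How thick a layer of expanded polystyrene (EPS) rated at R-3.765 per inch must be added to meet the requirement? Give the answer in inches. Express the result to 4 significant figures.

6.560 in

ΔR = 42.29 − 17.59 = 24.7 ft²·°F·h/BTU
L = ΔR / (R/in) = 24.7/3.765 = 6.5604 in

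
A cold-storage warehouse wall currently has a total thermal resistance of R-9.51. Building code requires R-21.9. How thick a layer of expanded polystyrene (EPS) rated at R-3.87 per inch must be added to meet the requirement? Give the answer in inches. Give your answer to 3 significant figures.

3.20 in

ΔR = 21.9 − 9.51 = 12.39 ft²·°F·h/BTU
L = ΔR / (R/in) = 12.39/3.87 = 3.202 in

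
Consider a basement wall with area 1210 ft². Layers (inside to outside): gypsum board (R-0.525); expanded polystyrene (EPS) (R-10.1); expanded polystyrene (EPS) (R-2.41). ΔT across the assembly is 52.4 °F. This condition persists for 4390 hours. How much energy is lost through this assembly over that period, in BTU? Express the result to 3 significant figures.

R_total = 0.525 + 10.1 + 2.41 = 13.04 ft²·°F·h/BTU
Q = 1210 × 52.4 / 13.04 = 4864 BTU/h
E = 4864 × 4390 = 21350000 BTU

21400000 BTU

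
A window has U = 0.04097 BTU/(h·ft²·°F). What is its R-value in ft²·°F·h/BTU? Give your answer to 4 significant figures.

24.41 ft²·°F·h/BTU

R = 1/U = 1/0.04097 = 24.408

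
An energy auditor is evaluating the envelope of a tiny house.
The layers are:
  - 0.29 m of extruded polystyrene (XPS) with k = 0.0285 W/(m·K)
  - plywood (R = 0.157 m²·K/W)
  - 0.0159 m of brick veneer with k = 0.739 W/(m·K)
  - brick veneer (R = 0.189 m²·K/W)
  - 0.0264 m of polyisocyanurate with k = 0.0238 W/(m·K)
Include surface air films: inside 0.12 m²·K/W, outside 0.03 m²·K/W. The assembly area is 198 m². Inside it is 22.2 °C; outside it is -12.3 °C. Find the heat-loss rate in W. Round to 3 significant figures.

0.29/0.0285 = 10.18
0.0159/0.739 = 0.02152
0.0264/0.0238 = 1.109
R_total = 0.12 + 10.18 + 0.157 + 0.02152 + 0.189 + 1.109 + 0.03 = 11.8 m²·K/W
Q = A·ΔT/R = 198 × (22.2 − (-12.3)) / 11.8 = 578.8 W

579 W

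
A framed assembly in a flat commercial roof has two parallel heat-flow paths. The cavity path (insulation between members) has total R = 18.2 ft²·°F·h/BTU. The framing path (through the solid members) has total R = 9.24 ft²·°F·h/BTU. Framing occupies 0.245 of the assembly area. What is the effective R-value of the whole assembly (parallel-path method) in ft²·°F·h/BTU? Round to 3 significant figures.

U_eff = 0.755/18.2 + 0.245/9.24 = 0.04148 + 0.02652 = 0.068
R_eff = 1/U_eff = 14.71 ft²·°F·h/BTU

14.7 ft²·°F·h/BTU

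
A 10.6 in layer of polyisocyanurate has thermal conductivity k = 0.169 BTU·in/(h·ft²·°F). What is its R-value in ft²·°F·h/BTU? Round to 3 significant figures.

62.7 ft²·°F·h/BTU

R = L/k = 10.6/0.169 = 62.72 ft²·°F·h/BTU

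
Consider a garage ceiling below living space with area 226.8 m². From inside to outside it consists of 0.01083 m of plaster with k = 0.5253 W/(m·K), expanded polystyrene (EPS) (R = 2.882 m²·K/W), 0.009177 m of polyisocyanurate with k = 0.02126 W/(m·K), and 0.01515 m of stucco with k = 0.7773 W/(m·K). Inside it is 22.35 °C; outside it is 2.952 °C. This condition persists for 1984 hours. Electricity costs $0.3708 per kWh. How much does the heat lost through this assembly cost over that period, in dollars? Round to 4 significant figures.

0.01083/0.5253 = 0.020617
0.009177/0.02126 = 0.43166
0.01515/0.7773 = 0.019491
R_total = 0.020617 + 2.882 + 0.43166 + 0.019491 = 3.3538 m²·K/W
Q = 226.8 × (22.35 − 2.952) / 3.3538 = 1311.8 W
E = 1311.8 W × 1984 h / 1000 = 2602.6 kWh
Cost = 2602.6 × 0.3708 = $965.05

965.0 dollars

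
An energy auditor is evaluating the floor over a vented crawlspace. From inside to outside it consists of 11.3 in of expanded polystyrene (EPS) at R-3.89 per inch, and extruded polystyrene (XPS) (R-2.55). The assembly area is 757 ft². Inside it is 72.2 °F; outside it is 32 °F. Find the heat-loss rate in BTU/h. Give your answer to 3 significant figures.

11.3 × 3.89 = 43.96
R_total = 43.96 + 2.55 = 46.51 ft²·°F·h/BTU
Q = A·ΔT/R = 757 × (72.2 − 32) / 46.51 = 654.3 BTU/h

654 BTU/h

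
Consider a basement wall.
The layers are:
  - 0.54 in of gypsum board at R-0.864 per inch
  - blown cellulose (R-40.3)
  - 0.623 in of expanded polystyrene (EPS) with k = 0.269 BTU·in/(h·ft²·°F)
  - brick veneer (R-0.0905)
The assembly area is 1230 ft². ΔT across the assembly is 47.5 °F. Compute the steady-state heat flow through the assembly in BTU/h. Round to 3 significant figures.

1350 BTU/h

0.54 × 0.864 = 0.4666
0.623/0.269 = 2.316
R_total = 0.4666 + 40.3 + 2.316 + 0.0905 = 43.17 ft²·°F·h/BTU
Q = A·ΔT/R = 1230 × 47.5 / 43.17 = 1353 BTU/h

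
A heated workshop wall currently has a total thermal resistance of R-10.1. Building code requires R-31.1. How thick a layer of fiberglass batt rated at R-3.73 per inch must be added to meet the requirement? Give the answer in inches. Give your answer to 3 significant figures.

5.63 in

ΔR = 31.1 − 10.1 = 21 ft²·°F·h/BTU
L = ΔR / (R/in) = 21/3.73 = 5.63 in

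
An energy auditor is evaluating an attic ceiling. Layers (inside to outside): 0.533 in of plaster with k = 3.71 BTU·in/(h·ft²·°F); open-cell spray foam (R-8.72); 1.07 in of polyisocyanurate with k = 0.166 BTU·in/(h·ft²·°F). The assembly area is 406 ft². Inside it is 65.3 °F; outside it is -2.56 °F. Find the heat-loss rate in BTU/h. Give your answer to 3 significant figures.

1800 BTU/h

0.533/3.71 = 0.1437
1.07/0.166 = 6.446
R_total = 0.1437 + 8.72 + 6.446 = 15.31 ft²·°F·h/BTU
Q = A·ΔT/R = 406 × (65.3 − (-2.56)) / 15.31 = 1800 BTU/h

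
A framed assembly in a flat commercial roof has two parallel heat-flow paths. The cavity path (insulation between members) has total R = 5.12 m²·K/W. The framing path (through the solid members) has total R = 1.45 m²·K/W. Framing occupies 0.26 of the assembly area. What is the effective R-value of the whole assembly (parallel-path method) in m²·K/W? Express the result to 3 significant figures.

U_eff = 0.74/5.12 + 0.26/1.45 = 0.1445 + 0.1793 = 0.3238
R_eff = 1/U_eff = 3.088 m²·K/W

3.09 m²·K/W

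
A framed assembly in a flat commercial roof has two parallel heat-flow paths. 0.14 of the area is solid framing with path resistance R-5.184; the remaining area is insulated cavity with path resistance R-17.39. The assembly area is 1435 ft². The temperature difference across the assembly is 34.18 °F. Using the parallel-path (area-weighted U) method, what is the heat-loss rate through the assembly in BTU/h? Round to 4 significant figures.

3750 BTU/h

U_eff = 0.86/17.39 + 0.14/5.184 = 0.049454 + 0.027006 = 0.07646
R_eff = 1/U_eff = 13.079 ft²·°F·h/BTU
Q = 1435 × 34.18 / 13.079 = 3750.2 BTU/h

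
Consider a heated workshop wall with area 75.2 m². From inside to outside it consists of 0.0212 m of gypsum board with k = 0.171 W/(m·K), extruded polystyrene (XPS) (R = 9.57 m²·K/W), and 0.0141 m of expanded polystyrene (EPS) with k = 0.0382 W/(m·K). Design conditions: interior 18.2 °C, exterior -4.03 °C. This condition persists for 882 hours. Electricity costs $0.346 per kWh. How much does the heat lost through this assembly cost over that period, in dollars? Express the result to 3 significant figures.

0.0212/0.171 = 0.124
0.0141/0.0382 = 0.3691
R_total = 0.124 + 9.57 + 0.3691 = 10.06 m²·K/W
Q = 75.2 × (18.2 − (-4.03)) / 10.06 = 166.1 W
E = 166.1 W × 882 h / 1000 = 146.5 kWh
Cost = 146.5 × 0.346 = $50.7

50.7 dollars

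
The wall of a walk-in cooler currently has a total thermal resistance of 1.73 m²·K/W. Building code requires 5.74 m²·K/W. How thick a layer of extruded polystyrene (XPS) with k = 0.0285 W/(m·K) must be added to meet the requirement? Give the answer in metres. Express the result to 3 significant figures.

ΔR = 5.74 − 1.73 = 4.01 m²·K/W
L = ΔR × k = 4.01 × 0.0285 = 0.1143 m

0.114 m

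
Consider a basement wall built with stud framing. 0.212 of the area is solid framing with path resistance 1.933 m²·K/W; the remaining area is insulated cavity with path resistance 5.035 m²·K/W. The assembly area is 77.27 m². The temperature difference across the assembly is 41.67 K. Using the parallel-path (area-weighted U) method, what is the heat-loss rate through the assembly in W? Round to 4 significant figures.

U_eff = 0.788/5.035 + 0.212/1.933 = 0.1565 + 0.10967 = 0.26618
R_eff = 1/U_eff = 3.7569 m²·K/W
Q = 77.27 × 41.67 / 3.7569 = 857.05 W

857.1 W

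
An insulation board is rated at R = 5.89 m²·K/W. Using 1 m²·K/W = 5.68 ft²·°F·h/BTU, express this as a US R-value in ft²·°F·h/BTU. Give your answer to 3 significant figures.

R_US = 5.89 × 5.68 = 33.46

33.5 ft²·°F·h/BTU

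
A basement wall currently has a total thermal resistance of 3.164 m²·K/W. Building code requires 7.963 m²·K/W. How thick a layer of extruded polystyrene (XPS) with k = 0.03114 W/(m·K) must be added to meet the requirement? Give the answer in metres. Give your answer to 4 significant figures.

0.1494 m

ΔR = 7.963 − 3.164 = 4.799 m²·K/W
L = ΔR × k = 4.799 × 0.03114 = 0.14944 m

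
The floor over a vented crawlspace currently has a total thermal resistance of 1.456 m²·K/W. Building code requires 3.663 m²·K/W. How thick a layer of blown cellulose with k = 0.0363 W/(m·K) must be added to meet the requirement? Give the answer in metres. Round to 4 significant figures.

ΔR = 3.663 − 1.456 = 2.207 m²·K/W
L = ΔR × k = 2.207 × 0.0363 = 0.080114 m

0.08011 m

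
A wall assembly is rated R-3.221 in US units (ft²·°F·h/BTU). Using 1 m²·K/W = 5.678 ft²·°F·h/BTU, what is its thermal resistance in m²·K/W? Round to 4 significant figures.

0.5673 m²·K/W

R_SI = 3.221/5.678 = 0.56728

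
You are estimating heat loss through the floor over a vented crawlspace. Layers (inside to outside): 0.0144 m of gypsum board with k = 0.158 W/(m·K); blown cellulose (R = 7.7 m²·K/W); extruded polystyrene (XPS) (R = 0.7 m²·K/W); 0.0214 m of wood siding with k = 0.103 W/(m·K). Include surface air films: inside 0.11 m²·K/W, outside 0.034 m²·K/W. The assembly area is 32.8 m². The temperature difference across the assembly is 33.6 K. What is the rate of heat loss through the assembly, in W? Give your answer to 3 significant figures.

0.0144/0.158 = 0.09114
0.0214/0.103 = 0.2078
R_total = 0.11 + 0.09114 + 7.7 + 0.7 + 0.2078 + 0.034 = 8.843 m²·K/W
Q = A·ΔT/R = 32.8 × 33.6 / 8.843 = 124.6 W

125 W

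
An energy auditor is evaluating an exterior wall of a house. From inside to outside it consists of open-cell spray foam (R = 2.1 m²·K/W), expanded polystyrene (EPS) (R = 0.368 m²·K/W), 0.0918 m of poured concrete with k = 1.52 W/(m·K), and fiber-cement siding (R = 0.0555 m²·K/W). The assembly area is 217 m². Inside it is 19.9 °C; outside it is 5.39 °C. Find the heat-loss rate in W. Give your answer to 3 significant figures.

1220 W

0.0918/1.52 = 0.06039
R_total = 2.1 + 0.368 + 0.06039 + 0.0555 = 2.584 m²·K/W
Q = A·ΔT/R = 217 × (19.9 − 5.39) / 2.584 = 1219 W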